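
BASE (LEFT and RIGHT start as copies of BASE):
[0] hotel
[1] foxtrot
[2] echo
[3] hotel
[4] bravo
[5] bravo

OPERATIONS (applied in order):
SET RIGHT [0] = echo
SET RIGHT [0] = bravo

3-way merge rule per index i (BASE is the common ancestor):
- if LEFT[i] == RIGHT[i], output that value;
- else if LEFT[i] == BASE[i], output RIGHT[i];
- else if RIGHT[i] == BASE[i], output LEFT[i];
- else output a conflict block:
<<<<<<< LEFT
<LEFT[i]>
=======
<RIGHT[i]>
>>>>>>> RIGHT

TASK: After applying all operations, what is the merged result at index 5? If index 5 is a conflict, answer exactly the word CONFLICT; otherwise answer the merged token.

Answer: bravo

Derivation:
Final LEFT:  [hotel, foxtrot, echo, hotel, bravo, bravo]
Final RIGHT: [bravo, foxtrot, echo, hotel, bravo, bravo]
i=0: L=hotel=BASE, R=bravo -> take RIGHT -> bravo
i=1: L=foxtrot R=foxtrot -> agree -> foxtrot
i=2: L=echo R=echo -> agree -> echo
i=3: L=hotel R=hotel -> agree -> hotel
i=4: L=bravo R=bravo -> agree -> bravo
i=5: L=bravo R=bravo -> agree -> bravo
Index 5 -> bravo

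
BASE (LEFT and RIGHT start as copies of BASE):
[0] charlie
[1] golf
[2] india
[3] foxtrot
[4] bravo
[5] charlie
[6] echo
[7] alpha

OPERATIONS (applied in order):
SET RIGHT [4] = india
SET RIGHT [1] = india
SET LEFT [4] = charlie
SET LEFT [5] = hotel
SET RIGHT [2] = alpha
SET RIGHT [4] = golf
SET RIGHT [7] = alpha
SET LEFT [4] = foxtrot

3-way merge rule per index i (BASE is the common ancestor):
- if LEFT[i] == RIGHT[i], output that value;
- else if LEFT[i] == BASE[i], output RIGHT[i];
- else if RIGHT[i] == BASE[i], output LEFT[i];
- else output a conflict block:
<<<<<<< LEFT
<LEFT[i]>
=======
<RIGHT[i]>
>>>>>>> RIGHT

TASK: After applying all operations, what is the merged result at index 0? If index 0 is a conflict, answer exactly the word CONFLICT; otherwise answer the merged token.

Answer: charlie

Derivation:
Final LEFT:  [charlie, golf, india, foxtrot, foxtrot, hotel, echo, alpha]
Final RIGHT: [charlie, india, alpha, foxtrot, golf, charlie, echo, alpha]
i=0: L=charlie R=charlie -> agree -> charlie
i=1: L=golf=BASE, R=india -> take RIGHT -> india
i=2: L=india=BASE, R=alpha -> take RIGHT -> alpha
i=3: L=foxtrot R=foxtrot -> agree -> foxtrot
i=4: BASE=bravo L=foxtrot R=golf all differ -> CONFLICT
i=5: L=hotel, R=charlie=BASE -> take LEFT -> hotel
i=6: L=echo R=echo -> agree -> echo
i=7: L=alpha R=alpha -> agree -> alpha
Index 0 -> charlie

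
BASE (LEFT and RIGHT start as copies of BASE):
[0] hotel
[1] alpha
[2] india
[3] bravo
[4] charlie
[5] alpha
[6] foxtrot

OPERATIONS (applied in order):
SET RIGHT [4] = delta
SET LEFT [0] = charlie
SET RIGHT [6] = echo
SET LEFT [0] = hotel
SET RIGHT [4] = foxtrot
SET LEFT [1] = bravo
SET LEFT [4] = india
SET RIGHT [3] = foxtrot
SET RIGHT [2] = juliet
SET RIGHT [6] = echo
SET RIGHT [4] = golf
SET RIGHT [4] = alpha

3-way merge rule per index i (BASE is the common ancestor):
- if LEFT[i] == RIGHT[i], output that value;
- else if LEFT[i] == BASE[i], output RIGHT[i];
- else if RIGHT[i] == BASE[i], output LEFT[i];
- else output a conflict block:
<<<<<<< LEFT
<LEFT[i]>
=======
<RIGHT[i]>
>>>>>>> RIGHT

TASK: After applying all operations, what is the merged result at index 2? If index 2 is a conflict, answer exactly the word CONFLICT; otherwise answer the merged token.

Final LEFT:  [hotel, bravo, india, bravo, india, alpha, foxtrot]
Final RIGHT: [hotel, alpha, juliet, foxtrot, alpha, alpha, echo]
i=0: L=hotel R=hotel -> agree -> hotel
i=1: L=bravo, R=alpha=BASE -> take LEFT -> bravo
i=2: L=india=BASE, R=juliet -> take RIGHT -> juliet
i=3: L=bravo=BASE, R=foxtrot -> take RIGHT -> foxtrot
i=4: BASE=charlie L=india R=alpha all differ -> CONFLICT
i=5: L=alpha R=alpha -> agree -> alpha
i=6: L=foxtrot=BASE, R=echo -> take RIGHT -> echo
Index 2 -> juliet

Answer: juliet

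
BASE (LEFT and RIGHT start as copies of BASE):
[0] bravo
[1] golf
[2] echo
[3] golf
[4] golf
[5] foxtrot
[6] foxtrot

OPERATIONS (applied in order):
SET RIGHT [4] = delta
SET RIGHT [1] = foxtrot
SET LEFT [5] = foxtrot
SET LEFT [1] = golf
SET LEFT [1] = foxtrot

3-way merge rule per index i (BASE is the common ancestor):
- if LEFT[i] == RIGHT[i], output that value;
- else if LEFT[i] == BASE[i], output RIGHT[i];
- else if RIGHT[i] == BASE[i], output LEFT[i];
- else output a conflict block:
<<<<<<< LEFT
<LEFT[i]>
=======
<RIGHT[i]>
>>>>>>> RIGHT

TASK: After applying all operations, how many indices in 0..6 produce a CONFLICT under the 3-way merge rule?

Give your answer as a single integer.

Final LEFT:  [bravo, foxtrot, echo, golf, golf, foxtrot, foxtrot]
Final RIGHT: [bravo, foxtrot, echo, golf, delta, foxtrot, foxtrot]
i=0: L=bravo R=bravo -> agree -> bravo
i=1: L=foxtrot R=foxtrot -> agree -> foxtrot
i=2: L=echo R=echo -> agree -> echo
i=3: L=golf R=golf -> agree -> golf
i=4: L=golf=BASE, R=delta -> take RIGHT -> delta
i=5: L=foxtrot R=foxtrot -> agree -> foxtrot
i=6: L=foxtrot R=foxtrot -> agree -> foxtrot
Conflict count: 0

Answer: 0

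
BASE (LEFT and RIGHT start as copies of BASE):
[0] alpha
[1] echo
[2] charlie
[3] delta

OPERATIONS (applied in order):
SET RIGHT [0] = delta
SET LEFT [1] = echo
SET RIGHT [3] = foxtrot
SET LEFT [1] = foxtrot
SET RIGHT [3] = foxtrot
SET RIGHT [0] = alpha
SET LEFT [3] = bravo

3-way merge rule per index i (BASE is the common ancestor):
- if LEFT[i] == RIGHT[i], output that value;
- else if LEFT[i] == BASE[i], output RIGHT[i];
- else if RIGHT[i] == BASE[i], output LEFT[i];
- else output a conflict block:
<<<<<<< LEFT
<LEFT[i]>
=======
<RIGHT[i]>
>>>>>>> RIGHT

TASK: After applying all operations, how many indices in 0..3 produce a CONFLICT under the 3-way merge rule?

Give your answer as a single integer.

Answer: 1

Derivation:
Final LEFT:  [alpha, foxtrot, charlie, bravo]
Final RIGHT: [alpha, echo, charlie, foxtrot]
i=0: L=alpha R=alpha -> agree -> alpha
i=1: L=foxtrot, R=echo=BASE -> take LEFT -> foxtrot
i=2: L=charlie R=charlie -> agree -> charlie
i=3: BASE=delta L=bravo R=foxtrot all differ -> CONFLICT
Conflict count: 1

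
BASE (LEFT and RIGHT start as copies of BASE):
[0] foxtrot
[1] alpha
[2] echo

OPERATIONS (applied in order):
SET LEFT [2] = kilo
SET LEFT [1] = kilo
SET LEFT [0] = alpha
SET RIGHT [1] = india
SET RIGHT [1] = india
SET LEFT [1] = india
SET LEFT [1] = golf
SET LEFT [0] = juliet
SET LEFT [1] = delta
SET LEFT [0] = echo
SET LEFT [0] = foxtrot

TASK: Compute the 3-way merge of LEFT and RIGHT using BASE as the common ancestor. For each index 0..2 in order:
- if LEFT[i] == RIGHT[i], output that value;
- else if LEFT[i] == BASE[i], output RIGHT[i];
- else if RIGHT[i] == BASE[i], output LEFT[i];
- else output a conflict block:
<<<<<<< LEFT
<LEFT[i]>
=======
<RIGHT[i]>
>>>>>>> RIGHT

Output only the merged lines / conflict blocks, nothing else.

Final LEFT:  [foxtrot, delta, kilo]
Final RIGHT: [foxtrot, india, echo]
i=0: L=foxtrot R=foxtrot -> agree -> foxtrot
i=1: BASE=alpha L=delta R=india all differ -> CONFLICT
i=2: L=kilo, R=echo=BASE -> take LEFT -> kilo

Answer: foxtrot
<<<<<<< LEFT
delta
=======
india
>>>>>>> RIGHT
kilo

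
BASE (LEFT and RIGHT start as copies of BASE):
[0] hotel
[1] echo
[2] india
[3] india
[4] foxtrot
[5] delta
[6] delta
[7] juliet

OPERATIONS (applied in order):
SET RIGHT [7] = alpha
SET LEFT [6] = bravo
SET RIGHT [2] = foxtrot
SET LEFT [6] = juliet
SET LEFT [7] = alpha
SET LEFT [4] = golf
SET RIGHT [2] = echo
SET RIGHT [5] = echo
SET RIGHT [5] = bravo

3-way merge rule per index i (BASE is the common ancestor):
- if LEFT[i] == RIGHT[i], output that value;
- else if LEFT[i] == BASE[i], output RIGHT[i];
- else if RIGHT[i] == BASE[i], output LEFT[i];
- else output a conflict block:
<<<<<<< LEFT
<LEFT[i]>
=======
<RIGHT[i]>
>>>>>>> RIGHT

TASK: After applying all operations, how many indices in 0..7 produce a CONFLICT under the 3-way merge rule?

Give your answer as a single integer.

Answer: 0

Derivation:
Final LEFT:  [hotel, echo, india, india, golf, delta, juliet, alpha]
Final RIGHT: [hotel, echo, echo, india, foxtrot, bravo, delta, alpha]
i=0: L=hotel R=hotel -> agree -> hotel
i=1: L=echo R=echo -> agree -> echo
i=2: L=india=BASE, R=echo -> take RIGHT -> echo
i=3: L=india R=india -> agree -> india
i=4: L=golf, R=foxtrot=BASE -> take LEFT -> golf
i=5: L=delta=BASE, R=bravo -> take RIGHT -> bravo
i=6: L=juliet, R=delta=BASE -> take LEFT -> juliet
i=7: L=alpha R=alpha -> agree -> alpha
Conflict count: 0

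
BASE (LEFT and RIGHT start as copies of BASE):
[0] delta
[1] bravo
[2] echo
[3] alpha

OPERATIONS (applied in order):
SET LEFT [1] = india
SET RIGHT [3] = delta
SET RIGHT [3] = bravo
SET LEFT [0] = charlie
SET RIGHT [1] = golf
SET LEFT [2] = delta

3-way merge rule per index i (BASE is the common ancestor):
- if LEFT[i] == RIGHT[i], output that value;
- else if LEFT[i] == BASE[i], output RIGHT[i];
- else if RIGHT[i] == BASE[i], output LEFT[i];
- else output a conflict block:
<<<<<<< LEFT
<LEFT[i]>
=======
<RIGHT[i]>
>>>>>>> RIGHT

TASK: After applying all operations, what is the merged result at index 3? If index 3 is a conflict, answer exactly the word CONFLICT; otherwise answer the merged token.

Answer: bravo

Derivation:
Final LEFT:  [charlie, india, delta, alpha]
Final RIGHT: [delta, golf, echo, bravo]
i=0: L=charlie, R=delta=BASE -> take LEFT -> charlie
i=1: BASE=bravo L=india R=golf all differ -> CONFLICT
i=2: L=delta, R=echo=BASE -> take LEFT -> delta
i=3: L=alpha=BASE, R=bravo -> take RIGHT -> bravo
Index 3 -> bravo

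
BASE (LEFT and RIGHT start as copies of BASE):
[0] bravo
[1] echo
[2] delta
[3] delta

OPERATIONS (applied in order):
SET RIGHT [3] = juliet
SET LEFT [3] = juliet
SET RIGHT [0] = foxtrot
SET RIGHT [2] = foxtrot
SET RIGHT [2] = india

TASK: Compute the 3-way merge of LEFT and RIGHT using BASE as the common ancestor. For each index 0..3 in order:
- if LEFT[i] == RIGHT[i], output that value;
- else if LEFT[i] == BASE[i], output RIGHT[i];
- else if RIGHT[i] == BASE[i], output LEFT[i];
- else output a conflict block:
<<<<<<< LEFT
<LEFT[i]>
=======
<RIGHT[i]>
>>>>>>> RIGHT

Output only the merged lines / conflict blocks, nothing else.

Final LEFT:  [bravo, echo, delta, juliet]
Final RIGHT: [foxtrot, echo, india, juliet]
i=0: L=bravo=BASE, R=foxtrot -> take RIGHT -> foxtrot
i=1: L=echo R=echo -> agree -> echo
i=2: L=delta=BASE, R=india -> take RIGHT -> india
i=3: L=juliet R=juliet -> agree -> juliet

Answer: foxtrot
echo
india
juliet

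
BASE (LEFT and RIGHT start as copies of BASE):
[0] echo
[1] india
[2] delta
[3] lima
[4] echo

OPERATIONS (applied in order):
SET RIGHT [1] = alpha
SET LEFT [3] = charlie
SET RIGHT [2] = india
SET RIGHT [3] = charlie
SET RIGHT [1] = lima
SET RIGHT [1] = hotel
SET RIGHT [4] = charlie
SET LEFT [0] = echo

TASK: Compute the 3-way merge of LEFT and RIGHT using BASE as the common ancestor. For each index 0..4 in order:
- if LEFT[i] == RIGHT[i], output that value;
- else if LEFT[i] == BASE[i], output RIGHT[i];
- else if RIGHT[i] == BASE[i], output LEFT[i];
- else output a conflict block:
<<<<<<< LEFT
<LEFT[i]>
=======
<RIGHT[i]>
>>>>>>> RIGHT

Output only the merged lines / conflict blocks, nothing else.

Final LEFT:  [echo, india, delta, charlie, echo]
Final RIGHT: [echo, hotel, india, charlie, charlie]
i=0: L=echo R=echo -> agree -> echo
i=1: L=india=BASE, R=hotel -> take RIGHT -> hotel
i=2: L=delta=BASE, R=india -> take RIGHT -> india
i=3: L=charlie R=charlie -> agree -> charlie
i=4: L=echo=BASE, R=charlie -> take RIGHT -> charlie

Answer: echo
hotel
india
charlie
charlie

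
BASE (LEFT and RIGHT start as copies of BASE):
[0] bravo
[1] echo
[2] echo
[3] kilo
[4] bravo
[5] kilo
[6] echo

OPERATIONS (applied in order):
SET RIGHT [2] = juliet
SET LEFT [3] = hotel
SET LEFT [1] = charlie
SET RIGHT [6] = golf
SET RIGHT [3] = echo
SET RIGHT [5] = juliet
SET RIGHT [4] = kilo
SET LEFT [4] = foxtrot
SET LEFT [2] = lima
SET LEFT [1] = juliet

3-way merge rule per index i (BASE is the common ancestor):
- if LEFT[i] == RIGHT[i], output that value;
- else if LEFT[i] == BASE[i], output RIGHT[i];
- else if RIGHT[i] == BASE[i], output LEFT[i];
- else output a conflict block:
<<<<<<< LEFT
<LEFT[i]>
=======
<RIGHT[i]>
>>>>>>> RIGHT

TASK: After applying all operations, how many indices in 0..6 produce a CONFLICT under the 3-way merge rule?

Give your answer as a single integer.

Final LEFT:  [bravo, juliet, lima, hotel, foxtrot, kilo, echo]
Final RIGHT: [bravo, echo, juliet, echo, kilo, juliet, golf]
i=0: L=bravo R=bravo -> agree -> bravo
i=1: L=juliet, R=echo=BASE -> take LEFT -> juliet
i=2: BASE=echo L=lima R=juliet all differ -> CONFLICT
i=3: BASE=kilo L=hotel R=echo all differ -> CONFLICT
i=4: BASE=bravo L=foxtrot R=kilo all differ -> CONFLICT
i=5: L=kilo=BASE, R=juliet -> take RIGHT -> juliet
i=6: L=echo=BASE, R=golf -> take RIGHT -> golf
Conflict count: 3

Answer: 3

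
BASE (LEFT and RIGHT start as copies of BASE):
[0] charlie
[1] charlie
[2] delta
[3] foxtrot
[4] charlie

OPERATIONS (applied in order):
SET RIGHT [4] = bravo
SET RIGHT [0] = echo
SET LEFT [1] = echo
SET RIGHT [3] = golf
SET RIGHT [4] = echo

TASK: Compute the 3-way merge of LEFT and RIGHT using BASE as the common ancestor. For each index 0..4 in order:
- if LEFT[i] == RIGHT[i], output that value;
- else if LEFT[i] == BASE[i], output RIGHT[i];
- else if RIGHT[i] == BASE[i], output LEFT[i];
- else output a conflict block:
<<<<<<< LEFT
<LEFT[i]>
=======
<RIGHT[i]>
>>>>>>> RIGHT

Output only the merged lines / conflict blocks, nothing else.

Final LEFT:  [charlie, echo, delta, foxtrot, charlie]
Final RIGHT: [echo, charlie, delta, golf, echo]
i=0: L=charlie=BASE, R=echo -> take RIGHT -> echo
i=1: L=echo, R=charlie=BASE -> take LEFT -> echo
i=2: L=delta R=delta -> agree -> delta
i=3: L=foxtrot=BASE, R=golf -> take RIGHT -> golf
i=4: L=charlie=BASE, R=echo -> take RIGHT -> echo

Answer: echo
echo
delta
golf
echo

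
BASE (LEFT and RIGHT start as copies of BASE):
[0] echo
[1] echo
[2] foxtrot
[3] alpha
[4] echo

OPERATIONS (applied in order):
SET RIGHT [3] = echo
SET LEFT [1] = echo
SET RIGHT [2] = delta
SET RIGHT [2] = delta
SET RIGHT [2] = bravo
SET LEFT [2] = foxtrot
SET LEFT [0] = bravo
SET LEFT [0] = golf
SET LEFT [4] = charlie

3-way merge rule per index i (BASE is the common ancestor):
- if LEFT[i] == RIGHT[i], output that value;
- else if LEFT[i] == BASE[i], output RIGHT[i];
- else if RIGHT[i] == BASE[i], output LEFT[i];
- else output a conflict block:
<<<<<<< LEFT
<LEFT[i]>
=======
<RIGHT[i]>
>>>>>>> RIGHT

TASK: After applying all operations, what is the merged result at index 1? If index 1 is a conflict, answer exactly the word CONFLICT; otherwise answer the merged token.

Answer: echo

Derivation:
Final LEFT:  [golf, echo, foxtrot, alpha, charlie]
Final RIGHT: [echo, echo, bravo, echo, echo]
i=0: L=golf, R=echo=BASE -> take LEFT -> golf
i=1: L=echo R=echo -> agree -> echo
i=2: L=foxtrot=BASE, R=bravo -> take RIGHT -> bravo
i=3: L=alpha=BASE, R=echo -> take RIGHT -> echo
i=4: L=charlie, R=echo=BASE -> take LEFT -> charlie
Index 1 -> echo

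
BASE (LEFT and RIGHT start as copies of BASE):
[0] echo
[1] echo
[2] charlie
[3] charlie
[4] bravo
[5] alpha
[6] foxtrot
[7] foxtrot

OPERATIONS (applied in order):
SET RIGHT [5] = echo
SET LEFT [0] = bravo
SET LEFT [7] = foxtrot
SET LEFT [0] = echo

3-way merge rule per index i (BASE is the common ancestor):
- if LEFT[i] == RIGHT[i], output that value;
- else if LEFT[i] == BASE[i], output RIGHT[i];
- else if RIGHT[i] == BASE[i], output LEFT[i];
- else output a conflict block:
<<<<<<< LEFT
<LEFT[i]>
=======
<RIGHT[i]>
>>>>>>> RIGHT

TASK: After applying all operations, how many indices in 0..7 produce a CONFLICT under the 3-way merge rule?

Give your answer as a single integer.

Answer: 0

Derivation:
Final LEFT:  [echo, echo, charlie, charlie, bravo, alpha, foxtrot, foxtrot]
Final RIGHT: [echo, echo, charlie, charlie, bravo, echo, foxtrot, foxtrot]
i=0: L=echo R=echo -> agree -> echo
i=1: L=echo R=echo -> agree -> echo
i=2: L=charlie R=charlie -> agree -> charlie
i=3: L=charlie R=charlie -> agree -> charlie
i=4: L=bravo R=bravo -> agree -> bravo
i=5: L=alpha=BASE, R=echo -> take RIGHT -> echo
i=6: L=foxtrot R=foxtrot -> agree -> foxtrot
i=7: L=foxtrot R=foxtrot -> agree -> foxtrot
Conflict count: 0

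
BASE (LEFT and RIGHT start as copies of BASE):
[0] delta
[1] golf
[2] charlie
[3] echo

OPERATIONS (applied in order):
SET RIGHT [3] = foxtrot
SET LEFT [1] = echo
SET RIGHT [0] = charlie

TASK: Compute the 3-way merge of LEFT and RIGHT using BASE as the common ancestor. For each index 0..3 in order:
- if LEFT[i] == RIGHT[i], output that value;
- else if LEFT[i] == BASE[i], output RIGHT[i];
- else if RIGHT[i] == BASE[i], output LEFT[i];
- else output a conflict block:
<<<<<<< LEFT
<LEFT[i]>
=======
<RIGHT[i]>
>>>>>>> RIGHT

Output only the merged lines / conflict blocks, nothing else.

Answer: charlie
echo
charlie
foxtrot

Derivation:
Final LEFT:  [delta, echo, charlie, echo]
Final RIGHT: [charlie, golf, charlie, foxtrot]
i=0: L=delta=BASE, R=charlie -> take RIGHT -> charlie
i=1: L=echo, R=golf=BASE -> take LEFT -> echo
i=2: L=charlie R=charlie -> agree -> charlie
i=3: L=echo=BASE, R=foxtrot -> take RIGHT -> foxtrot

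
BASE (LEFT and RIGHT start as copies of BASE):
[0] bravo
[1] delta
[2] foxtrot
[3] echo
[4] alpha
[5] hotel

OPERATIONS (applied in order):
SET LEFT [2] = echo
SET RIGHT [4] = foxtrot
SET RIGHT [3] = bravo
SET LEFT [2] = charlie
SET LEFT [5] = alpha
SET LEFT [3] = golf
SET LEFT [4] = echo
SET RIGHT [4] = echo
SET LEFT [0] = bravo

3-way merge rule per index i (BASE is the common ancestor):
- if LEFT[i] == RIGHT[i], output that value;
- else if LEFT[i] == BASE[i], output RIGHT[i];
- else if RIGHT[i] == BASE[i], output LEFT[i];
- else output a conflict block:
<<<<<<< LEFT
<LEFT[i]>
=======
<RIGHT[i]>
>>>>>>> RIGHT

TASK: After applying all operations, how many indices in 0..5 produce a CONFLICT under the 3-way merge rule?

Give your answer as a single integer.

Final LEFT:  [bravo, delta, charlie, golf, echo, alpha]
Final RIGHT: [bravo, delta, foxtrot, bravo, echo, hotel]
i=0: L=bravo R=bravo -> agree -> bravo
i=1: L=delta R=delta -> agree -> delta
i=2: L=charlie, R=foxtrot=BASE -> take LEFT -> charlie
i=3: BASE=echo L=golf R=bravo all differ -> CONFLICT
i=4: L=echo R=echo -> agree -> echo
i=5: L=alpha, R=hotel=BASE -> take LEFT -> alpha
Conflict count: 1

Answer: 1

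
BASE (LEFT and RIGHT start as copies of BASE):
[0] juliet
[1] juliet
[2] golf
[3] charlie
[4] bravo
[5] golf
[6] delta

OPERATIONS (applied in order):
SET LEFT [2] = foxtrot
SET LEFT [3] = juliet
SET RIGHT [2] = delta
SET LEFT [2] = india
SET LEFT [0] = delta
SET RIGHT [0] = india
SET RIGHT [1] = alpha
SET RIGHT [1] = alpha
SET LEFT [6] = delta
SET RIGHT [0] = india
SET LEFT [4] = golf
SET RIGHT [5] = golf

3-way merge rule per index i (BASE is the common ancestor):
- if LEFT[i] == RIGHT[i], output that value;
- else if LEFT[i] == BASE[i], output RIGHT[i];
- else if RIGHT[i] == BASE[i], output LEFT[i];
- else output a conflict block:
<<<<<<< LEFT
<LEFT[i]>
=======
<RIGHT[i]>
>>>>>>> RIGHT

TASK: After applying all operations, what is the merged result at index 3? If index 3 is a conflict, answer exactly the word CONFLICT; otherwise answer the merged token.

Answer: juliet

Derivation:
Final LEFT:  [delta, juliet, india, juliet, golf, golf, delta]
Final RIGHT: [india, alpha, delta, charlie, bravo, golf, delta]
i=0: BASE=juliet L=delta R=india all differ -> CONFLICT
i=1: L=juliet=BASE, R=alpha -> take RIGHT -> alpha
i=2: BASE=golf L=india R=delta all differ -> CONFLICT
i=3: L=juliet, R=charlie=BASE -> take LEFT -> juliet
i=4: L=golf, R=bravo=BASE -> take LEFT -> golf
i=5: L=golf R=golf -> agree -> golf
i=6: L=delta R=delta -> agree -> delta
Index 3 -> juliet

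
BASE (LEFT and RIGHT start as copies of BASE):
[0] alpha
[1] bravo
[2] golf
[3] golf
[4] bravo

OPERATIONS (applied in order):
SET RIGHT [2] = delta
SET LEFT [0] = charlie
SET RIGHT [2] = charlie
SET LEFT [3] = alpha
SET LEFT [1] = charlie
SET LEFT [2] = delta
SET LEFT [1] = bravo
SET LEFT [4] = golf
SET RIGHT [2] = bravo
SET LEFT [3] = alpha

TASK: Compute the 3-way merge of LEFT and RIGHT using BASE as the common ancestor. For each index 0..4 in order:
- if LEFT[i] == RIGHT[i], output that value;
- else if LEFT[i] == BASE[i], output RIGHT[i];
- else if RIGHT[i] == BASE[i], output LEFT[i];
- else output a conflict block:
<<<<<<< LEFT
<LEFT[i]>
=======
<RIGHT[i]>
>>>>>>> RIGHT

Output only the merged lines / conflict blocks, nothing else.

Answer: charlie
bravo
<<<<<<< LEFT
delta
=======
bravo
>>>>>>> RIGHT
alpha
golf

Derivation:
Final LEFT:  [charlie, bravo, delta, alpha, golf]
Final RIGHT: [alpha, bravo, bravo, golf, bravo]
i=0: L=charlie, R=alpha=BASE -> take LEFT -> charlie
i=1: L=bravo R=bravo -> agree -> bravo
i=2: BASE=golf L=delta R=bravo all differ -> CONFLICT
i=3: L=alpha, R=golf=BASE -> take LEFT -> alpha
i=4: L=golf, R=bravo=BASE -> take LEFT -> golf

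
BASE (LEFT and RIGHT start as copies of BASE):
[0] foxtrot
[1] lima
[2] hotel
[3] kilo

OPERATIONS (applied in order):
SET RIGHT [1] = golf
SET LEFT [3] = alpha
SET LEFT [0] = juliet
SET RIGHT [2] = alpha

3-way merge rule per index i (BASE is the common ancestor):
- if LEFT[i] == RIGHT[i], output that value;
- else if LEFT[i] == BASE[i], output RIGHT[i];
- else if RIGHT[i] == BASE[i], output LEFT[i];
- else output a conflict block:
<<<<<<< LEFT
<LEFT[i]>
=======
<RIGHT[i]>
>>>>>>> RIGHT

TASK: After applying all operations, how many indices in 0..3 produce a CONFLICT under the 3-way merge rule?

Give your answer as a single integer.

Final LEFT:  [juliet, lima, hotel, alpha]
Final RIGHT: [foxtrot, golf, alpha, kilo]
i=0: L=juliet, R=foxtrot=BASE -> take LEFT -> juliet
i=1: L=lima=BASE, R=golf -> take RIGHT -> golf
i=2: L=hotel=BASE, R=alpha -> take RIGHT -> alpha
i=3: L=alpha, R=kilo=BASE -> take LEFT -> alpha
Conflict count: 0

Answer: 0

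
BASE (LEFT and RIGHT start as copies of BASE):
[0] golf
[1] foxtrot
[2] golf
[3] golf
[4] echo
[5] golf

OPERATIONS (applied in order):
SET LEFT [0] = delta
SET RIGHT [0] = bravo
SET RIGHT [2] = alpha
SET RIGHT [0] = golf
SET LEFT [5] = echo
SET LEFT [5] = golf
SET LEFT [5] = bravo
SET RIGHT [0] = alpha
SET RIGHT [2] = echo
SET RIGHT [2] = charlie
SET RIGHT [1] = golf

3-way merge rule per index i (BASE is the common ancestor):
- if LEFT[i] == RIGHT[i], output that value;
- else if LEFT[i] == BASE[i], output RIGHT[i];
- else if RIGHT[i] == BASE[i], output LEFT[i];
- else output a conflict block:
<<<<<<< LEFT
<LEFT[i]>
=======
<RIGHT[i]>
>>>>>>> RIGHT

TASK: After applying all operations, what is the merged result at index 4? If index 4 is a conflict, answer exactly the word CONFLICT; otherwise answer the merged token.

Answer: echo

Derivation:
Final LEFT:  [delta, foxtrot, golf, golf, echo, bravo]
Final RIGHT: [alpha, golf, charlie, golf, echo, golf]
i=0: BASE=golf L=delta R=alpha all differ -> CONFLICT
i=1: L=foxtrot=BASE, R=golf -> take RIGHT -> golf
i=2: L=golf=BASE, R=charlie -> take RIGHT -> charlie
i=3: L=golf R=golf -> agree -> golf
i=4: L=echo R=echo -> agree -> echo
i=5: L=bravo, R=golf=BASE -> take LEFT -> bravo
Index 4 -> echo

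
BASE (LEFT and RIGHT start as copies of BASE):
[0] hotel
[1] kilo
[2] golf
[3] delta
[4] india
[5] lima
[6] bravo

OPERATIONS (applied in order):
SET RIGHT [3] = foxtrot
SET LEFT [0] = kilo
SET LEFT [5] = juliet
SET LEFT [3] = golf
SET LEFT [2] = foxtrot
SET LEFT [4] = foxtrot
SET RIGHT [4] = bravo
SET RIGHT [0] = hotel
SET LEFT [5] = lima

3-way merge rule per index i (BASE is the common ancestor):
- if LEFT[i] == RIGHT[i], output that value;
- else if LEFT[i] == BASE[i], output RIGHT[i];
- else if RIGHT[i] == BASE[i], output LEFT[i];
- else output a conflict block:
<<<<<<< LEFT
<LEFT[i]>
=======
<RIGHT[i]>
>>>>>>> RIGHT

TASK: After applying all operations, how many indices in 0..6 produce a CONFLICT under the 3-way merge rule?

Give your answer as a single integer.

Answer: 2

Derivation:
Final LEFT:  [kilo, kilo, foxtrot, golf, foxtrot, lima, bravo]
Final RIGHT: [hotel, kilo, golf, foxtrot, bravo, lima, bravo]
i=0: L=kilo, R=hotel=BASE -> take LEFT -> kilo
i=1: L=kilo R=kilo -> agree -> kilo
i=2: L=foxtrot, R=golf=BASE -> take LEFT -> foxtrot
i=3: BASE=delta L=golf R=foxtrot all differ -> CONFLICT
i=4: BASE=india L=foxtrot R=bravo all differ -> CONFLICT
i=5: L=lima R=lima -> agree -> lima
i=6: L=bravo R=bravo -> agree -> bravo
Conflict count: 2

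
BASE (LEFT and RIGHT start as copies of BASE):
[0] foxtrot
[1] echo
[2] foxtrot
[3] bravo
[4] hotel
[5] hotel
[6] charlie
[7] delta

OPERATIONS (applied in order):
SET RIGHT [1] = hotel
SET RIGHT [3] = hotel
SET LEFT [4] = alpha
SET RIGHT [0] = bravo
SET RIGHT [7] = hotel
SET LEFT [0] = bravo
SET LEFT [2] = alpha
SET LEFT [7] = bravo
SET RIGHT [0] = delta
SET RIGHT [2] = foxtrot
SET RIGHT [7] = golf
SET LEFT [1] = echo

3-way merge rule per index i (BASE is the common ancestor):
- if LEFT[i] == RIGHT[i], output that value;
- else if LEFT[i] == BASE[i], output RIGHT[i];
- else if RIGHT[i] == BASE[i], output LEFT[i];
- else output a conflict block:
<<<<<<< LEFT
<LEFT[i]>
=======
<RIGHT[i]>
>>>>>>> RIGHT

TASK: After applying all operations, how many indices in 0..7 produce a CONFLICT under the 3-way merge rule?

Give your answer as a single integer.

Answer: 2

Derivation:
Final LEFT:  [bravo, echo, alpha, bravo, alpha, hotel, charlie, bravo]
Final RIGHT: [delta, hotel, foxtrot, hotel, hotel, hotel, charlie, golf]
i=0: BASE=foxtrot L=bravo R=delta all differ -> CONFLICT
i=1: L=echo=BASE, R=hotel -> take RIGHT -> hotel
i=2: L=alpha, R=foxtrot=BASE -> take LEFT -> alpha
i=3: L=bravo=BASE, R=hotel -> take RIGHT -> hotel
i=4: L=alpha, R=hotel=BASE -> take LEFT -> alpha
i=5: L=hotel R=hotel -> agree -> hotel
i=6: L=charlie R=charlie -> agree -> charlie
i=7: BASE=delta L=bravo R=golf all differ -> CONFLICT
Conflict count: 2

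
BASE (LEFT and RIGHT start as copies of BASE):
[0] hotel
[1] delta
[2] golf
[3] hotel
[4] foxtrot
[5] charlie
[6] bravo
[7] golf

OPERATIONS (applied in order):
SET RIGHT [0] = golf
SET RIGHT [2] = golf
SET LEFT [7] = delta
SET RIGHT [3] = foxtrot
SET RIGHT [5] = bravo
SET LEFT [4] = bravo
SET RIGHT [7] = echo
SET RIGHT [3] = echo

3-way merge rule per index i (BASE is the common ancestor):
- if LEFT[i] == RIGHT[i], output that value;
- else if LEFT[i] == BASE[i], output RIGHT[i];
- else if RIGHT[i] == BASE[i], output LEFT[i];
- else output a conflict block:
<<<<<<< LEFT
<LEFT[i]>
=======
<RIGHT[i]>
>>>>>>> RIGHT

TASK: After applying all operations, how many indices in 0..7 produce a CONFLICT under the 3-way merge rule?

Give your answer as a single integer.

Answer: 1

Derivation:
Final LEFT:  [hotel, delta, golf, hotel, bravo, charlie, bravo, delta]
Final RIGHT: [golf, delta, golf, echo, foxtrot, bravo, bravo, echo]
i=0: L=hotel=BASE, R=golf -> take RIGHT -> golf
i=1: L=delta R=delta -> agree -> delta
i=2: L=golf R=golf -> agree -> golf
i=3: L=hotel=BASE, R=echo -> take RIGHT -> echo
i=4: L=bravo, R=foxtrot=BASE -> take LEFT -> bravo
i=5: L=charlie=BASE, R=bravo -> take RIGHT -> bravo
i=6: L=bravo R=bravo -> agree -> bravo
i=7: BASE=golf L=delta R=echo all differ -> CONFLICT
Conflict count: 1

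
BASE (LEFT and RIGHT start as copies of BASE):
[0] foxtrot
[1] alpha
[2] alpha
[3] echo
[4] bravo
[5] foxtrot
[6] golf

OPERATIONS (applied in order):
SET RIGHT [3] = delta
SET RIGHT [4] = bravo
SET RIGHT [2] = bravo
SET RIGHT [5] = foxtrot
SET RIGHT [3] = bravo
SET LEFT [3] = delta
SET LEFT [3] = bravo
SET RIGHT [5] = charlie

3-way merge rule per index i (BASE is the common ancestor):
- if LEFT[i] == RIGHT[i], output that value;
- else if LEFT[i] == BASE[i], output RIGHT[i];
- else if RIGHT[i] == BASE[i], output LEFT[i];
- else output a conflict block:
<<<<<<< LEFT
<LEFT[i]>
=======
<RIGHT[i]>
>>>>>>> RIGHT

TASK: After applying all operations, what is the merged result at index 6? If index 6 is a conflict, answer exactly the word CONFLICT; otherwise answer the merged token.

Final LEFT:  [foxtrot, alpha, alpha, bravo, bravo, foxtrot, golf]
Final RIGHT: [foxtrot, alpha, bravo, bravo, bravo, charlie, golf]
i=0: L=foxtrot R=foxtrot -> agree -> foxtrot
i=1: L=alpha R=alpha -> agree -> alpha
i=2: L=alpha=BASE, R=bravo -> take RIGHT -> bravo
i=3: L=bravo R=bravo -> agree -> bravo
i=4: L=bravo R=bravo -> agree -> bravo
i=5: L=foxtrot=BASE, R=charlie -> take RIGHT -> charlie
i=6: L=golf R=golf -> agree -> golf
Index 6 -> golf

Answer: golf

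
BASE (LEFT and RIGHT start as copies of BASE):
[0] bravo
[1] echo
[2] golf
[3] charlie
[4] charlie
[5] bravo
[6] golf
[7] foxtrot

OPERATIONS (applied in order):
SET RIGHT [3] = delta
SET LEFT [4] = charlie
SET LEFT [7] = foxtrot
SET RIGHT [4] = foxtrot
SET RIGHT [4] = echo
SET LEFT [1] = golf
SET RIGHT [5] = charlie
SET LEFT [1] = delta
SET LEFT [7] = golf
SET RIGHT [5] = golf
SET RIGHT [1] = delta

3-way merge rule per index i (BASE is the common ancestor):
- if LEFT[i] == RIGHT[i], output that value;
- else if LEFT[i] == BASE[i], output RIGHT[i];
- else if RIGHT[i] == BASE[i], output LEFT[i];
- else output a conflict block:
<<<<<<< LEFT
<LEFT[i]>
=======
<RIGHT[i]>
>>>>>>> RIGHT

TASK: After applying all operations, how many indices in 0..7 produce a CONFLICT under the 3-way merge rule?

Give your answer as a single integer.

Final LEFT:  [bravo, delta, golf, charlie, charlie, bravo, golf, golf]
Final RIGHT: [bravo, delta, golf, delta, echo, golf, golf, foxtrot]
i=0: L=bravo R=bravo -> agree -> bravo
i=1: L=delta R=delta -> agree -> delta
i=2: L=golf R=golf -> agree -> golf
i=3: L=charlie=BASE, R=delta -> take RIGHT -> delta
i=4: L=charlie=BASE, R=echo -> take RIGHT -> echo
i=5: L=bravo=BASE, R=golf -> take RIGHT -> golf
i=6: L=golf R=golf -> agree -> golf
i=7: L=golf, R=foxtrot=BASE -> take LEFT -> golf
Conflict count: 0

Answer: 0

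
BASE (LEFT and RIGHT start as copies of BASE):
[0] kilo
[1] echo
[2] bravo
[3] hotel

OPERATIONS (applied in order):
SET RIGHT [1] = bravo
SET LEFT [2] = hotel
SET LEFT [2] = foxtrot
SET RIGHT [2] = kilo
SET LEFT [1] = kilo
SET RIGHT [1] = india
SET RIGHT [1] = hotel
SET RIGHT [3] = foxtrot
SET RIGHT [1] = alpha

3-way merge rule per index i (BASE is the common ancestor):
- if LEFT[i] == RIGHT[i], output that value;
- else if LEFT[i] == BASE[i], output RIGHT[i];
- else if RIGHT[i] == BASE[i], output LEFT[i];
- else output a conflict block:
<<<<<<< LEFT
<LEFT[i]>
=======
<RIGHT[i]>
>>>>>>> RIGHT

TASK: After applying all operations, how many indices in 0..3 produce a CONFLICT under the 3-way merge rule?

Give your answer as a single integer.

Final LEFT:  [kilo, kilo, foxtrot, hotel]
Final RIGHT: [kilo, alpha, kilo, foxtrot]
i=0: L=kilo R=kilo -> agree -> kilo
i=1: BASE=echo L=kilo R=alpha all differ -> CONFLICT
i=2: BASE=bravo L=foxtrot R=kilo all differ -> CONFLICT
i=3: L=hotel=BASE, R=foxtrot -> take RIGHT -> foxtrot
Conflict count: 2

Answer: 2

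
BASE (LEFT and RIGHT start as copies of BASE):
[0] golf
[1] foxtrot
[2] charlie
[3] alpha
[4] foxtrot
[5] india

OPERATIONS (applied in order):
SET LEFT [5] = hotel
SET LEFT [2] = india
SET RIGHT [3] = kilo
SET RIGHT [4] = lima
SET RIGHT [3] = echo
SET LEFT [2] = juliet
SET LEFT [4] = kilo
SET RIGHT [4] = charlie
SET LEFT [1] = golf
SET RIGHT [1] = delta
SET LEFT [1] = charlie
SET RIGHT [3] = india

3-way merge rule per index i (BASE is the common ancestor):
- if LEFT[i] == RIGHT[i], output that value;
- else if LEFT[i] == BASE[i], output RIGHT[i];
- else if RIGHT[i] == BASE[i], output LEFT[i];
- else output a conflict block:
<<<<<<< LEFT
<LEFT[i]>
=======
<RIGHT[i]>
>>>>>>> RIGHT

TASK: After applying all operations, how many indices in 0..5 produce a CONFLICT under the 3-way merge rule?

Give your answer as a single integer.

Answer: 2

Derivation:
Final LEFT:  [golf, charlie, juliet, alpha, kilo, hotel]
Final RIGHT: [golf, delta, charlie, india, charlie, india]
i=0: L=golf R=golf -> agree -> golf
i=1: BASE=foxtrot L=charlie R=delta all differ -> CONFLICT
i=2: L=juliet, R=charlie=BASE -> take LEFT -> juliet
i=3: L=alpha=BASE, R=india -> take RIGHT -> india
i=4: BASE=foxtrot L=kilo R=charlie all differ -> CONFLICT
i=5: L=hotel, R=india=BASE -> take LEFT -> hotel
Conflict count: 2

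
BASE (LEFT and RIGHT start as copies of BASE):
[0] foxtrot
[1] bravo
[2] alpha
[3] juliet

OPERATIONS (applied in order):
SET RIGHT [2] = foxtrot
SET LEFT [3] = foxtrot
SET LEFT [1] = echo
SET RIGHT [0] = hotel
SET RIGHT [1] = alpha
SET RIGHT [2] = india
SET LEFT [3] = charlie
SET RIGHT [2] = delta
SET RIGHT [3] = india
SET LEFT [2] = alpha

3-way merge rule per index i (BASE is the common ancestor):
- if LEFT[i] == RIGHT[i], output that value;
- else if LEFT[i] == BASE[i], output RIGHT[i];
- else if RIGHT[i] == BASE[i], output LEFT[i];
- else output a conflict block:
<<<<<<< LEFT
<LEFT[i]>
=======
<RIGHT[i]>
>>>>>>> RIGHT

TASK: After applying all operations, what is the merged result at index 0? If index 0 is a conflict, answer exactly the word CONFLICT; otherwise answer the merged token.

Final LEFT:  [foxtrot, echo, alpha, charlie]
Final RIGHT: [hotel, alpha, delta, india]
i=0: L=foxtrot=BASE, R=hotel -> take RIGHT -> hotel
i=1: BASE=bravo L=echo R=alpha all differ -> CONFLICT
i=2: L=alpha=BASE, R=delta -> take RIGHT -> delta
i=3: BASE=juliet L=charlie R=india all differ -> CONFLICT
Index 0 -> hotel

Answer: hotel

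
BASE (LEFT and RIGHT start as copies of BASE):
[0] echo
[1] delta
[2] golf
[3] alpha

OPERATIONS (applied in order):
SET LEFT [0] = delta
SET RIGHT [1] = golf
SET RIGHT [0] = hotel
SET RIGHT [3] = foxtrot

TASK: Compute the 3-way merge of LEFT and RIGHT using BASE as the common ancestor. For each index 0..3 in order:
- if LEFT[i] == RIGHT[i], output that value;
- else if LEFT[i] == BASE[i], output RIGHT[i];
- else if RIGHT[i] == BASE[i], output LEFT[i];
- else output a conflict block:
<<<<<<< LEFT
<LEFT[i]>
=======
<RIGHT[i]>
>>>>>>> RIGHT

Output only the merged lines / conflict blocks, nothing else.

Final LEFT:  [delta, delta, golf, alpha]
Final RIGHT: [hotel, golf, golf, foxtrot]
i=0: BASE=echo L=delta R=hotel all differ -> CONFLICT
i=1: L=delta=BASE, R=golf -> take RIGHT -> golf
i=2: L=golf R=golf -> agree -> golf
i=3: L=alpha=BASE, R=foxtrot -> take RIGHT -> foxtrot

Answer: <<<<<<< LEFT
delta
=======
hotel
>>>>>>> RIGHT
golf
golf
foxtrot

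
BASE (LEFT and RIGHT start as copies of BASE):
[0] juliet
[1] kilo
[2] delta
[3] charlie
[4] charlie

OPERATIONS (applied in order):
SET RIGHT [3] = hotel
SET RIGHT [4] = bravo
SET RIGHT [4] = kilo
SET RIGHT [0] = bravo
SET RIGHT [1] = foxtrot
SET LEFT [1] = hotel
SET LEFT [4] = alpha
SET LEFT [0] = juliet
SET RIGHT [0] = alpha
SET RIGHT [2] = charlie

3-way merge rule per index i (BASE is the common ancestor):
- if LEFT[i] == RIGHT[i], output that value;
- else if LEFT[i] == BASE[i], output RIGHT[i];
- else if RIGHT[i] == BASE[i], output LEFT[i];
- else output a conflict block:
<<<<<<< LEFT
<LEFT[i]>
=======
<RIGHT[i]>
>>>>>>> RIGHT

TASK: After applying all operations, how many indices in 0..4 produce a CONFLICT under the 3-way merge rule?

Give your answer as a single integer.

Answer: 2

Derivation:
Final LEFT:  [juliet, hotel, delta, charlie, alpha]
Final RIGHT: [alpha, foxtrot, charlie, hotel, kilo]
i=0: L=juliet=BASE, R=alpha -> take RIGHT -> alpha
i=1: BASE=kilo L=hotel R=foxtrot all differ -> CONFLICT
i=2: L=delta=BASE, R=charlie -> take RIGHT -> charlie
i=3: L=charlie=BASE, R=hotel -> take RIGHT -> hotel
i=4: BASE=charlie L=alpha R=kilo all differ -> CONFLICT
Conflict count: 2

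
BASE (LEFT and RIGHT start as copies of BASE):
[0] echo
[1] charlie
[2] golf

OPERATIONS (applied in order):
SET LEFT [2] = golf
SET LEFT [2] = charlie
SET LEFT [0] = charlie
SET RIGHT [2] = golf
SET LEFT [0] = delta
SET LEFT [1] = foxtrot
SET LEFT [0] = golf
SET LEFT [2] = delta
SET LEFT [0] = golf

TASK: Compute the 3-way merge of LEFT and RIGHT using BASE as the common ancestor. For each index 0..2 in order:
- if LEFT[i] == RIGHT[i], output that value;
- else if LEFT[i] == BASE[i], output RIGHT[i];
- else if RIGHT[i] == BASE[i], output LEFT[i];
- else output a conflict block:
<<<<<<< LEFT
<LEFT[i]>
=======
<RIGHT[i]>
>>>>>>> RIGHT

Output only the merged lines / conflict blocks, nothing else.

Final LEFT:  [golf, foxtrot, delta]
Final RIGHT: [echo, charlie, golf]
i=0: L=golf, R=echo=BASE -> take LEFT -> golf
i=1: L=foxtrot, R=charlie=BASE -> take LEFT -> foxtrot
i=2: L=delta, R=golf=BASE -> take LEFT -> delta

Answer: golf
foxtrot
delta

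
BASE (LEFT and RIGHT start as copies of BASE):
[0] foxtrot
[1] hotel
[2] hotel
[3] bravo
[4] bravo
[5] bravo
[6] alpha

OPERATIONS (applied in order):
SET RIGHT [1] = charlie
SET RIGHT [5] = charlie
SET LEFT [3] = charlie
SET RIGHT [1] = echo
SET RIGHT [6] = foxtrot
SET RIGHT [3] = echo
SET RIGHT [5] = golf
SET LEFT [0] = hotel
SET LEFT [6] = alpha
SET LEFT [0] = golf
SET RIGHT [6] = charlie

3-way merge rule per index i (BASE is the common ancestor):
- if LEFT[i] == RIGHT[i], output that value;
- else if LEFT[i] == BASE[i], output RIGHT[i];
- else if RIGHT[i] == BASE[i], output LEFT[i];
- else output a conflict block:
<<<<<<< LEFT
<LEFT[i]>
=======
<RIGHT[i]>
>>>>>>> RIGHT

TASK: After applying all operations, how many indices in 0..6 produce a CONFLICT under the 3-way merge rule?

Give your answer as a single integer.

Answer: 1

Derivation:
Final LEFT:  [golf, hotel, hotel, charlie, bravo, bravo, alpha]
Final RIGHT: [foxtrot, echo, hotel, echo, bravo, golf, charlie]
i=0: L=golf, R=foxtrot=BASE -> take LEFT -> golf
i=1: L=hotel=BASE, R=echo -> take RIGHT -> echo
i=2: L=hotel R=hotel -> agree -> hotel
i=3: BASE=bravo L=charlie R=echo all differ -> CONFLICT
i=4: L=bravo R=bravo -> agree -> bravo
i=5: L=bravo=BASE, R=golf -> take RIGHT -> golf
i=6: L=alpha=BASE, R=charlie -> take RIGHT -> charlie
Conflict count: 1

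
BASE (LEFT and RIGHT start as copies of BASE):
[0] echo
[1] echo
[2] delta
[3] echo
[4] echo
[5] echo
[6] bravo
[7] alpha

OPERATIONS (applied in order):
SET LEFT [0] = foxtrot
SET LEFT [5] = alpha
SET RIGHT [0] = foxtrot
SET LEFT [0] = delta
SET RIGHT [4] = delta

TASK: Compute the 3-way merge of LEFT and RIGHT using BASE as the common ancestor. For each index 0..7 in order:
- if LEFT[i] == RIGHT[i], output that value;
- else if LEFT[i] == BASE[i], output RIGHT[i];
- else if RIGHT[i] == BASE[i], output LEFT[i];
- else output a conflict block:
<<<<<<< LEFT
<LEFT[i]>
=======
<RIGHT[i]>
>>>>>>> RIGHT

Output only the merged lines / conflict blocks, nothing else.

Answer: <<<<<<< LEFT
delta
=======
foxtrot
>>>>>>> RIGHT
echo
delta
echo
delta
alpha
bravo
alpha

Derivation:
Final LEFT:  [delta, echo, delta, echo, echo, alpha, bravo, alpha]
Final RIGHT: [foxtrot, echo, delta, echo, delta, echo, bravo, alpha]
i=0: BASE=echo L=delta R=foxtrot all differ -> CONFLICT
i=1: L=echo R=echo -> agree -> echo
i=2: L=delta R=delta -> agree -> delta
i=3: L=echo R=echo -> agree -> echo
i=4: L=echo=BASE, R=delta -> take RIGHT -> delta
i=5: L=alpha, R=echo=BASE -> take LEFT -> alpha
i=6: L=bravo R=bravo -> agree -> bravo
i=7: L=alpha R=alpha -> agree -> alpha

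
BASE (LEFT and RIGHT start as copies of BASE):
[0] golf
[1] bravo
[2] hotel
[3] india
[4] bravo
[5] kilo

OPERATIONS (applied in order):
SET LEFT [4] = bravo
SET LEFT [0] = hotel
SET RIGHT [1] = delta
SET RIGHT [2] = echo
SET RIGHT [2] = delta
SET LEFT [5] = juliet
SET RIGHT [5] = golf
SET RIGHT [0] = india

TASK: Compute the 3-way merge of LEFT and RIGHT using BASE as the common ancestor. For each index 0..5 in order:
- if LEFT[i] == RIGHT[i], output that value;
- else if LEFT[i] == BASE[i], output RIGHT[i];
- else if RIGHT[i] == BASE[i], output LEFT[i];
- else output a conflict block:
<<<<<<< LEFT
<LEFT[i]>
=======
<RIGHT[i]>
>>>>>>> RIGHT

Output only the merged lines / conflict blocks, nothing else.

Answer: <<<<<<< LEFT
hotel
=======
india
>>>>>>> RIGHT
delta
delta
india
bravo
<<<<<<< LEFT
juliet
=======
golf
>>>>>>> RIGHT

Derivation:
Final LEFT:  [hotel, bravo, hotel, india, bravo, juliet]
Final RIGHT: [india, delta, delta, india, bravo, golf]
i=0: BASE=golf L=hotel R=india all differ -> CONFLICT
i=1: L=bravo=BASE, R=delta -> take RIGHT -> delta
i=2: L=hotel=BASE, R=delta -> take RIGHT -> delta
i=3: L=india R=india -> agree -> india
i=4: L=bravo R=bravo -> agree -> bravo
i=5: BASE=kilo L=juliet R=golf all differ -> CONFLICT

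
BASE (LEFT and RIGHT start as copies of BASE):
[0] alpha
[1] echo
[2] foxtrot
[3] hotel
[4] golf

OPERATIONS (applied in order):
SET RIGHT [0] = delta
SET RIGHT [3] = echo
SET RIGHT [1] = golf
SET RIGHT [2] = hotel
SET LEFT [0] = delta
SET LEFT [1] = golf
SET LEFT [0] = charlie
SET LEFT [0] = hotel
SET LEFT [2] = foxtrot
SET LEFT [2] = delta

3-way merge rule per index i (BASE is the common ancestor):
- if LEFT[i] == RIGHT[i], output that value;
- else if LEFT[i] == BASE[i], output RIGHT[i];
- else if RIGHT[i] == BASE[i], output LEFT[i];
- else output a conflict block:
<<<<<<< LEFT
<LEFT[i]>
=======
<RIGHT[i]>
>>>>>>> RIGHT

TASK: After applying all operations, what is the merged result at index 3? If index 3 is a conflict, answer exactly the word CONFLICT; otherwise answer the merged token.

Final LEFT:  [hotel, golf, delta, hotel, golf]
Final RIGHT: [delta, golf, hotel, echo, golf]
i=0: BASE=alpha L=hotel R=delta all differ -> CONFLICT
i=1: L=golf R=golf -> agree -> golf
i=2: BASE=foxtrot L=delta R=hotel all differ -> CONFLICT
i=3: L=hotel=BASE, R=echo -> take RIGHT -> echo
i=4: L=golf R=golf -> agree -> golf
Index 3 -> echo

Answer: echo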